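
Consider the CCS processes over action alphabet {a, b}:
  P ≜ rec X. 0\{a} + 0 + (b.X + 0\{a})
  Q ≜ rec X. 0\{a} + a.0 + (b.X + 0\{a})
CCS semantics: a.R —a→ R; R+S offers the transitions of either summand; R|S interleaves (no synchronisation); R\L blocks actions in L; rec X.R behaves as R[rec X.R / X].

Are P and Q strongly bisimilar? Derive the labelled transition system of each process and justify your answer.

P ≁ Q

P's transition system — 1 states:
  u0 = rec X. 0\{a} + 0 + (b.X + 0\{a}) :: -b-> u0
Q's transition system — 2 states:
  v0 = rec X. 0\{a} + a.0 + (b.X + 0\{a}) :: -a-> v1, -b-> v0
  v1 = 0 :: stopped
Partition-refinement fixed point:
  B0 = {u0}
  B1 = {v0}
  B2 = {v1}
u0 ∈ B0, v0 ∈ B1 → different blocks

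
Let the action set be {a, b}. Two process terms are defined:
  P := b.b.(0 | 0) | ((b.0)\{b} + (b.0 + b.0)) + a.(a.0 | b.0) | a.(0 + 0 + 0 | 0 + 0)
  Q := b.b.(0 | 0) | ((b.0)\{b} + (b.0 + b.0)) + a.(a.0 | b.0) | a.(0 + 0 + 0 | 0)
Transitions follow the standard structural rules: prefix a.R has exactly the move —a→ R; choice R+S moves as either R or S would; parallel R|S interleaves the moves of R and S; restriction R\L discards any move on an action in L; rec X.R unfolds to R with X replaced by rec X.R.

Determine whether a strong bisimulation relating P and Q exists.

Reachable graph of P (15 states):
  m0 = b.b.(0 | 0) | ((b.0)\{b} + (b.0 + b.0)) + a.(a.0 | b.0) | a.(0 + 0 + 0 | 0 + 0) | -a-> m1, -a-> m2, -b-> m3, -b-> m4
  m1 = a.(a.0 | b.0) | (0 + 0 + 0 | 0 + 0) | -a-> m5
  m2 = a.0 | b.0 | a.(0 + 0 + 0 | 0 + 0) | -a-> m5, -a-> m6, -b-> m7
  m3 = b.(0 | 0) | ((b.0)\{b} + (b.0 + b.0)) | -b-> m8, -b-> m9
  m4 = b.b.(0 | 0) | 0 | -b-> m9
  m5 = a.0 | b.0 | (0 + 0 + 0 | 0 + 0) | -a-> m10, -b-> m11
  m6 = 0 | b.0 | a.(0 + 0 + 0 | 0 + 0) | -a-> m10, -b-> m12
  m7 = a.0 | 0 | a.(0 + 0 + 0 | 0 + 0) | -a-> m11, -a-> m12
  m8 = 0 | 0 | ((b.0)\{b} + (b.0 + b.0)) | -b-> m13
  m9 = b.(0 | 0) | 0 | -b-> m13
  m10 = 0 | b.0 | (0 + 0 + 0 | 0 + 0) | -b-> m14
  m11 = a.0 | 0 | (0 + 0 + 0 | 0 + 0) | -a-> m14
  m12 = 0 | 0 | a.(0 + 0 + 0 | 0 + 0) | -a-> m14
  m13 = 0 | 0 | 0 | stopped
  m14 = 0 | 0 | (0 + 0 + 0 | 0 + 0) | stopped
Reachable graph of Q (15 states):
  n0 = b.b.(0 | 0) | ((b.0)\{b} + (b.0 + b.0)) + a.(a.0 | b.0) | a.(0 + 0 + 0 | 0) | -a-> n1, -a-> n2, -b-> n3, -b-> n4
  n1 = a.(a.0 | b.0) | (0 + 0 + 0 | 0) | -a-> n5
  n2 = a.0 | b.0 | a.(0 + 0 + 0 | 0) | -a-> n5, -a-> n6, -b-> n7
  n3 = b.(0 | 0) | ((b.0)\{b} + (b.0 + b.0)) | -b-> n8, -b-> n9
  n4 = b.b.(0 | 0) | 0 | -b-> n9
  n5 = a.0 | b.0 | (0 + 0 + 0 | 0) | -a-> n10, -b-> n11
  n6 = 0 | b.0 | a.(0 + 0 + 0 | 0) | -a-> n10, -b-> n12
  n7 = a.0 | 0 | a.(0 + 0 + 0 | 0) | -a-> n11, -a-> n12
  n8 = 0 | 0 | ((b.0)\{b} + (b.0 + b.0)) | -b-> n13
  n9 = b.(0 | 0) | 0 | -b-> n13
  n10 = 0 | b.0 | (0 + 0 + 0 | 0) | -b-> n14
  n11 = a.0 | 0 | (0 + 0 + 0 | 0) | -a-> n14
  n12 = 0 | 0 | a.(0 + 0 + 0 | 0) | -a-> n14
  n13 = 0 | 0 | 0 | stopped
  n14 = 0 | 0 | (0 + 0 + 0 | 0) | stopped
Partition-refinement fixed point:
  B0 = {m0, n0}
  B1 = {m3, m4, n3, n4}
  B2 = {m10, m8, m9, n10, n8, n9}
  B3 = {m13, m14, n13, n14}
  B4 = {m1, n1}
  B5 = {m5, m6, n5, n6}
  B6 = {m11, m12, n11, n12}
  B7 = {m2, n2}
  B8 = {m7, n7}
m0 ∈ B0, n0 ∈ B0 → same block

bisimilar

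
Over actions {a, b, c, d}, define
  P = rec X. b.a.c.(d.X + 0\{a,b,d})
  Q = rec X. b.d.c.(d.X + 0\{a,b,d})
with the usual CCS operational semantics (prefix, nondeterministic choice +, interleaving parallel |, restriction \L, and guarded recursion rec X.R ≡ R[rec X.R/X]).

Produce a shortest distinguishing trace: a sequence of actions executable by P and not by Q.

P's transition system — 4 states:
  u0 = rec X. b.a.c.(d.X + 0\{a,b,d}) | ··b··> u1
  u1 = a.c.(d.(rec X. b.a.c.(d.X + 0\{a,b,d})) + 0\{a,b,d}) | ··a··> u2
  u2 = c.(d.(rec X. b.a.c.(d.X + 0\{a,b,d})) + 0\{a,b,d}) | ··c··> u3
  u3 = d.(rec X. b.a.c.(d.X + 0\{a,b,d})) + 0\{a,b,d} | ··d··> u0
Q's transition system — 4 states:
  v0 = rec X. b.d.c.(d.X + 0\{a,b,d}) | ··b··> v1
  v1 = d.c.(d.(rec X. b.d.c.(d.X + 0\{a,b,d})) + 0\{a,b,d}) | ··d··> v2
  v2 = c.(d.(rec X. b.d.c.(d.X + 0\{a,b,d})) + 0\{a,b,d}) | ··c··> v3
  v3 = d.(rec X. b.d.c.(d.X + 0\{a,b,d})) + 0\{a,b,d} | ··d··> v0
Trace ⟨ba⟩ through P, begin at {u0}:
  step 1 (b): {u1}
  step 2 (a): {u2}
  — P admits the full trace.
Trace ⟨ba⟩ through Q, begin at {v0}:
  step 1 (b): {v1}
  step 2 (a): ∅  — Q cannot continue

ba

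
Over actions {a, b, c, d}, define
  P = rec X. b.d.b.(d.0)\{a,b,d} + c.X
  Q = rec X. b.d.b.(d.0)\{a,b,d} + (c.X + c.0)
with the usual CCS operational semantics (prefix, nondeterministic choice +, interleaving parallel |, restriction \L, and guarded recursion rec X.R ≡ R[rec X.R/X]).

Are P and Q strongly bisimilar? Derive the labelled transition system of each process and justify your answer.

LTS(P): 4 reachable states
  u0 = rec X. b.d.b.(d.0)\{a,b,d} + c.X has moves =b=> u1, =c=> u0
  u1 = d.b.(d.0)\{a,b,d} has moves =d=> u2
  u2 = b.(d.0)\{a,b,d} has moves =b=> u3
  u3 = (d.0)\{a,b,d} has moves stopped
LTS(Q): 5 reachable states
  v0 = rec X. b.d.b.(d.0)\{a,b,d} + (c.X + c.0) has moves =b=> v1, =c=> v0, =c=> v2
  v1 = d.b.(d.0)\{a,b,d} has moves =d=> v3
  v2 = 0 has moves stopped
  v3 = b.(d.0)\{a,b,d} has moves =b=> v4
  v4 = (d.0)\{a,b,d} has moves stopped
Bisimilarity quotient blocks:
  B0 = {u0}
  B1 = {u1, v1}
  B2 = {u2, v3}
  B3 = {u3, v2, v4}
  B4 = {v0}
u0 ∈ B0, v0 ∈ B4 → different blocks

P ≁ Q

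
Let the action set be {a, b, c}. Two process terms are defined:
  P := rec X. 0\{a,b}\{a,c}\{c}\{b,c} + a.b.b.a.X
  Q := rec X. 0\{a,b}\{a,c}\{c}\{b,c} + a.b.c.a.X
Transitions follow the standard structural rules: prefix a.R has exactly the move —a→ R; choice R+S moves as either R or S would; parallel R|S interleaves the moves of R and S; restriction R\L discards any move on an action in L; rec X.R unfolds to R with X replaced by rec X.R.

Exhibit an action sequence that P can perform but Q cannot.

abb

LTS(P): 4 reachable states
  p0 = rec X. 0\{a,b}\{a,c}\{c}\{b,c} + a.b.b.a.X has moves --a--▸ p1
  p1 = b.b.a.(rec X. 0\{a,b}\{a,c}\{c}\{b,c} + a.b.b.a.X) has moves --b--▸ p2
  p2 = b.a.(rec X. 0\{a,b}\{a,c}\{c}\{b,c} + a.b.b.a.X) has moves --b--▸ p3
  p3 = a.(rec X. 0\{a,b}\{a,c}\{c}\{b,c} + a.b.b.a.X) has moves --a--▸ p0
LTS(Q): 4 reachable states
  q0 = rec X. 0\{a,b}\{a,c}\{c}\{b,c} + a.b.c.a.X has moves --a--▸ q1
  q1 = b.c.a.(rec X. 0\{a,b}\{a,c}\{c}\{b,c} + a.b.c.a.X) has moves --b--▸ q2
  q2 = c.a.(rec X. 0\{a,b}\{a,c}\{c}\{b,c} + a.b.c.a.X) has moves --c--▸ q3
  q3 = a.(rec X. 0\{a,b}\{a,c}\{c}\{b,c} + a.b.c.a.X) has moves --a--▸ q0
Run σ = ⟨abb⟩ on P: start {p0}
  [1] a ⇒ {p1}
  [2] b ⇒ {p2}
  [3] b ⇒ {p3}
  — P admits the full trace.
Run σ = ⟨abb⟩ on Q: start {q0}
  [1] a ⇒ {q1}
  [2] b ⇒ {q2}
  [3] b ⇒ no successor for Q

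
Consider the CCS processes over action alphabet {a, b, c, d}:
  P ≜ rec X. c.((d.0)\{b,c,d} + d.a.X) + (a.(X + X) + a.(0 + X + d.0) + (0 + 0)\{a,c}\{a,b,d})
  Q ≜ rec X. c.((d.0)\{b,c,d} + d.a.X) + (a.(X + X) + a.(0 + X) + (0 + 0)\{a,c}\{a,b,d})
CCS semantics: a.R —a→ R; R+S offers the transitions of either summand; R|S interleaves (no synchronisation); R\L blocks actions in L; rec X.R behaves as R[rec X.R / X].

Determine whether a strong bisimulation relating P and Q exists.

NO

P's transition system — 6 states:
  s0 = rec X. c.((d.0)\{b,c,d} + d.a.X) + (a.(X + X) + a.(0 + X + d.0) + (0 + 0)\{a,c}\{a,b,d}) :: -a-> s1, -a-> s2, -c-> s3
  s1 = (rec X. c.((d.0)\{b,c,d} + d.a.X) + (a.(X + X) + a.(0 + X + d.0) + (0 + 0)\{a,c}\{a,b,d})) + (rec X. c.((d.0)\{b,c,d} + d.a.X) + (a.(X + X) + a.(0 + X + d.0) + (0 + 0)\{a,c}\{a,b,d})) :: -a-> s1, -a-> s2, -c-> s3
  s2 = 0 + (rec X. c.((d.0)\{b,c,d} + d.a.X) + (a.(X + X) + a.(0 + X + d.0) + (0 + 0)\{a,c}\{a,b,d})) + d.0 :: -a-> s1, -a-> s2, -c-> s3, -d-> s4
  s3 = (d.0)\{b,c,d} + d.a.(rec X. c.((d.0)\{b,c,d} + d.a.X) + (a.(X + X) + a.(0 + X + d.0) + (0 + 0)\{a,c}\{a,b,d})) :: -d-> s5
  s4 = 0 :: stopped
  s5 = a.(rec X. c.((d.0)\{b,c,d} + d.a.X) + (a.(X + X) + a.(0 + X + d.0) + (0 + 0)\{a,c}\{a,b,d})) :: -a-> s0
Q's transition system — 5 states:
  t0 = rec X. c.((d.0)\{b,c,d} + d.a.X) + (a.(X + X) + a.(0 + X) + (0 + 0)\{a,c}\{a,b,d}) :: -a-> t1, -a-> t2, -c-> t3
  t1 = (rec X. c.((d.0)\{b,c,d} + d.a.X) + (a.(X + X) + a.(0 + X) + (0 + 0)\{a,c}\{a,b,d})) + (rec X. c.((d.0)\{b,c,d} + d.a.X) + (a.(X + X) + a.(0 + X) + (0 + 0)\{a,c}\{a,b,d})) :: -a-> t1, -a-> t2, -c-> t3
  t2 = 0 + (rec X. c.((d.0)\{b,c,d} + d.a.X) + (a.(X + X) + a.(0 + X) + (0 + 0)\{a,c}\{a,b,d})) :: -a-> t1, -a-> t2, -c-> t3
  t3 = (d.0)\{b,c,d} + d.a.(rec X. c.((d.0)\{b,c,d} + d.a.X) + (a.(X + X) + a.(0 + X) + (0 + 0)\{a,c}\{a,b,d})) :: -d-> t4
  t4 = a.(rec X. c.((d.0)\{b,c,d} + d.a.X) + (a.(X + X) + a.(0 + X) + (0 + 0)\{a,c}\{a,b,d})) :: -a-> t0
Coarsest stable partition (strong bisimilarity classes):
  B0 = {s0, s1}
  B1 = {s3}
  B2 = {s5}
  B3 = {s2}
  B4 = {s4}
  B5 = {t0, t1, t2}
  B6 = {t3}
  B7 = {t4}
s0 ∈ B0, t0 ∈ B5 → different blocks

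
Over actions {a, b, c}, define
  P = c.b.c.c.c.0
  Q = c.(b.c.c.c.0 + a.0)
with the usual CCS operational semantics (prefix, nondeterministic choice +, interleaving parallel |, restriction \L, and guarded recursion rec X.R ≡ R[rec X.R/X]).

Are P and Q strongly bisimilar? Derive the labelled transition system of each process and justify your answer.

P ≁ Q

LTS(P): 6 reachable states
  p0 = c.b.c.c.c.0 ⊢ =c=> p1
  p1 = b.c.c.c.0 ⊢ =b=> p2
  p2 = c.c.c.0 ⊢ =c=> p3
  p3 = c.c.0 ⊢ =c=> p4
  p4 = c.0 ⊢ =c=> p5
  p5 = 0 ⊢ ∅
LTS(Q): 6 reachable states
  q0 = c.(b.c.c.c.0 + a.0) ⊢ =c=> q1
  q1 = b.c.c.c.0 + a.0 ⊢ =a=> q2, =b=> q3
  q2 = 0 ⊢ ∅
  q3 = c.c.c.0 ⊢ =c=> q4
  q4 = c.c.0 ⊢ =c=> q5
  q5 = c.0 ⊢ =c=> q2
Coarsest stable partition (strong bisimilarity classes):
  B0 = {p0}
  B1 = {p1}
  B2 = {p2, q3}
  B3 = {p3, q4}
  B4 = {p4, q5}
  B5 = {p5, q2}
  B6 = {q0}
  B7 = {q1}
p0 ∈ B0, q0 ∈ B6 → different blocks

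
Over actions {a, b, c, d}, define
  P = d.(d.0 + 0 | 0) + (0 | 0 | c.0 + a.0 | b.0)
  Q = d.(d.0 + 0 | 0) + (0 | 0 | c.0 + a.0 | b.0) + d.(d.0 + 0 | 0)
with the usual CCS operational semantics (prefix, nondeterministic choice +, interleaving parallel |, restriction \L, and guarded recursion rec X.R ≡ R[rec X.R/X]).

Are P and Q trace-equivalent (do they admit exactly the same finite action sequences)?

Reachable graph of P (7 states):
  m0 = d.(d.0 + 0 | 0) + (0 | 0 | c.0 + a.0 | b.0) ⊢ ··a··> m1, ··b··> m2, ··c··> m3, ··d··> m4
  m1 = 0 | b.0 ⊢ ··b··> m5
  m2 = a.0 | 0 ⊢ ··a··> m5
  m3 = 0 | 0 | 0 ⊢ ∅
  m4 = d.0 + 0 | 0 ⊢ ··d··> m6
  m5 = 0 | 0 ⊢ ∅
  m6 = 0 ⊢ ∅
Reachable graph of Q (7 states):
  n0 = d.(d.0 + 0 | 0) + (0 | 0 | c.0 + a.0 | b.0) + d.(d.0 + 0 | 0) ⊢ ··a··> n1, ··b··> n2, ··c··> n3, ··d··> n4
  n1 = 0 | b.0 ⊢ ··b··> n5
  n2 = a.0 | 0 ⊢ ··a··> n5
  n3 = 0 | 0 | 0 ⊢ ∅
  n4 = d.0 + 0 | 0 ⊢ ··d··> n6
  n5 = 0 | 0 ⊢ ∅
  n6 = 0 ⊢ ∅
Bisimilarity quotient blocks:
  B0 = {m0, n0}
  B1 = {m3, m5, m6, n3, n5, n6}
  B2 = {m4, n4}
  B3 = {m1, n1}
  B4 = {m2, n2}
m0 ∈ B0, n0 ∈ B0 → same block
Bisimilar ⇒ trace-equivalent.

YES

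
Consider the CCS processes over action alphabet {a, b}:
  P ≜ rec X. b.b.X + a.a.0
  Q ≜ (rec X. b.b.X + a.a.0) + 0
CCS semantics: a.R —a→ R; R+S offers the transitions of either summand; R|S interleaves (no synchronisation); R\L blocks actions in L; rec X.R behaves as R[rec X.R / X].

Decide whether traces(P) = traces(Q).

LTS(P): 4 reachable states
  p0 = rec X. b.b.X + a.a.0 :: ··a··> p1, ··b··> p2
  p1 = a.0 :: ··a··> p3
  p2 = b.(rec X. b.b.X + a.a.0) :: ··b··> p0
  p3 = 0 :: deadlocked
LTS(Q): 5 reachable states
  q0 = (rec X. b.b.X + a.a.0) + 0 :: ··a··> q1, ··b··> q2
  q1 = a.0 :: ··a··> q3
  q2 = b.(rec X. b.b.X + a.a.0) :: ··b··> q4
  q3 = 0 :: deadlocked
  q4 = rec X. b.b.X + a.a.0 :: ··a··> q1, ··b··> q2
Bisimilarity quotient blocks:
  B0 = {p0, q0, q4}
  B1 = {p2, q2}
  B2 = {p1, q1}
  B3 = {p3, q3}
p0 ∈ B0, q0 ∈ B0 → same block
Bisimilar ⇒ trace-equivalent.

YES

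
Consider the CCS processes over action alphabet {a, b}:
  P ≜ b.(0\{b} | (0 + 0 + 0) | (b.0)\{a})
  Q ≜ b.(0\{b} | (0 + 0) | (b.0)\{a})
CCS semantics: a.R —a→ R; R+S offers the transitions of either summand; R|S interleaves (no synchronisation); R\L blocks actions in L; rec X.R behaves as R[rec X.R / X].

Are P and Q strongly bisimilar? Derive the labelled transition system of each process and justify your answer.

LTS(P): 3 reachable states
  p0 = b.(0\{b} | (0 + 0 + 0) | (b.0)\{a}) ⊢ -b-> p1
  p1 = 0\{b} | (0 + 0 + 0) | (b.0)\{a} ⊢ -b-> p2
  p2 = 0\{b} | (0 + 0 + 0) | 0\{a} ⊢ stopped
LTS(Q): 3 reachable states
  q0 = b.(0\{b} | (0 + 0) | (b.0)\{a}) ⊢ -b-> q1
  q1 = 0\{b} | (0 + 0) | (b.0)\{a} ⊢ -b-> q2
  q2 = 0\{b} | (0 + 0) | 0\{a} ⊢ stopped
Coarsest stable partition (strong bisimilarity classes):
  B0 = {p0, q0}
  B1 = {p1, q1}
  B2 = {p2, q2}
p0 ∈ B0, q0 ∈ B0 → same block

YES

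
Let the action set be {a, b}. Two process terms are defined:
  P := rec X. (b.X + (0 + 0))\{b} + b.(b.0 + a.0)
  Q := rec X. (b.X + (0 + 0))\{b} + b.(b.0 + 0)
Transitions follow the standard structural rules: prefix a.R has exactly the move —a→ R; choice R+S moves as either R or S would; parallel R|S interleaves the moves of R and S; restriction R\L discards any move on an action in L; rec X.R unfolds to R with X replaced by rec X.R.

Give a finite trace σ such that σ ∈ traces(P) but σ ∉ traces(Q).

LTS(P): 3 reachable states
  u0 = rec X. (b.X + (0 + 0))\{b} + b.(b.0 + a.0) :: --b--▸ u1
  u1 = b.0 + a.0 :: --a--▸ u2, --b--▸ u2
  u2 = 0 :: deadlocked
LTS(Q): 3 reachable states
  v0 = rec X. (b.X + (0 + 0))\{b} + b.(b.0 + 0) :: --b--▸ v1
  v1 = b.0 + 0 :: --b--▸ v2
  v2 = 0 :: deadlocked
Executing ba from P (initial set {u0}):
  after b @ step 1: {u1}
  after a @ step 2: {u2}
  — P admits the full trace.
Executing ba from Q (initial set {v0}):
  after b @ step 1: {v1}
  after a @ step 2: no successor for Q

ba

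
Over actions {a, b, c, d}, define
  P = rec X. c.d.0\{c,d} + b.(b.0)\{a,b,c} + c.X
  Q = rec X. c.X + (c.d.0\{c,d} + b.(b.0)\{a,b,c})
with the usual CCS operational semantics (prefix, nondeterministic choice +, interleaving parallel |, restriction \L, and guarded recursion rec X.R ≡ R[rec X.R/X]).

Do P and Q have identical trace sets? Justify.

traces(P) = traces(Q)

P's transition system — 4 states:
  m0 = rec X. c.d.0\{c,d} + b.(b.0)\{a,b,c} + c.X → ··b··> m1, ··c··> m0, ··c··> m2
  m1 = (b.0)\{a,b,c} → stopped
  m2 = d.0\{c,d} → ··d··> m3
  m3 = 0\{c,d} → stopped
Q's transition system — 4 states:
  n0 = rec X. c.X + (c.d.0\{c,d} + b.(b.0)\{a,b,c}) → ··b··> n1, ··c··> n0, ··c··> n2
  n1 = (b.0)\{a,b,c} → stopped
  n2 = d.0\{c,d} → ··d··> n3
  n3 = 0\{c,d} → stopped
Partition-refinement fixed point:
  B0 = {m0, n0}
  B1 = {m1, m3, n1, n3}
  B2 = {m2, n2}
m0 ∈ B0, n0 ∈ B0 → same block
Bisimilar ⇒ trace-equivalent.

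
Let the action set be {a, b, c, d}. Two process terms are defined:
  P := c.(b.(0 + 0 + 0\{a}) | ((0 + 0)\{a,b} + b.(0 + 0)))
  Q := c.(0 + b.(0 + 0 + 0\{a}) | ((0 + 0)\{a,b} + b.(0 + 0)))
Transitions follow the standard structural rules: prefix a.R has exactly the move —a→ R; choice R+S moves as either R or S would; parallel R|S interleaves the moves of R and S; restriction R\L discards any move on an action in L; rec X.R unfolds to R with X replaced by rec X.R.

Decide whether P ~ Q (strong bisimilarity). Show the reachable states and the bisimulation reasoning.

P ~ Q

LTS(P): 5 reachable states
  u0 = c.(b.(0 + 0 + 0\{a}) | ((0 + 0)\{a,b} + b.(0 + 0))) ⊢ =c=> u1
  u1 = b.(0 + 0 + 0\{a}) | ((0 + 0)\{a,b} + b.(0 + 0)) ⊢ =b=> u2, =b=> u3
  u2 = (0 + 0 + 0\{a}) | ((0 + 0)\{a,b} + b.(0 + 0)) ⊢ =b=> u4
  u3 = b.(0 + 0 + 0\{a}) | (0 + 0) ⊢ =b=> u4
  u4 = (0 + 0 + 0\{a}) | (0 + 0) ⊢ ·
LTS(Q): 5 reachable states
  v0 = c.(0 + b.(0 + 0 + 0\{a}) | ((0 + 0)\{a,b} + b.(0 + 0))) ⊢ =c=> v1
  v1 = 0 + b.(0 + 0 + 0\{a}) | ((0 + 0)\{a,b} + b.(0 + 0)) ⊢ =b=> v2, =b=> v3
  v2 = (0 + 0 + 0\{a}) | ((0 + 0)\{a,b} + b.(0 + 0)) ⊢ =b=> v4
  v3 = b.(0 + 0 + 0\{a}) | (0 + 0) ⊢ =b=> v4
  v4 = (0 + 0 + 0\{a}) | (0 + 0) ⊢ ·
Bisimilarity quotient blocks:
  B0 = {u0, v0}
  B1 = {u1, v1}
  B2 = {u2, u3, v2, v3}
  B3 = {u4, v4}
u0 ∈ B0, v0 ∈ B0 → same block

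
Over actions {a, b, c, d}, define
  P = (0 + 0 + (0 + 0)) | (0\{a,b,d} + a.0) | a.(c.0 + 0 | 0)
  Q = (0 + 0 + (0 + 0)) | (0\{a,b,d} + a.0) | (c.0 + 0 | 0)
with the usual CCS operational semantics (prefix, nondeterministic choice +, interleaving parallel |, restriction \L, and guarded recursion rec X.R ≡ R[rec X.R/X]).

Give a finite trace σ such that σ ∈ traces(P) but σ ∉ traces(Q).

aa

LTS(P): 6 reachable states
  s0 = (0 + 0 + (0 + 0)) | (0\{a,b,d} + a.0) | a.(c.0 + 0 | 0) has moves —a→ s1, —a→ s2
  s1 = (0 + 0 + (0 + 0)) | (0\{a,b,d} + a.0) | (c.0 + 0 | 0) has moves —a→ s3, —c→ s4
  s2 = (0 + 0 + (0 + 0)) | 0 | a.(c.0 + 0 | 0) has moves —a→ s3
  s3 = (0 + 0 + (0 + 0)) | 0 | (c.0 + 0 | 0) has moves —c→ s5
  s4 = (0 + 0 + (0 + 0)) | (0\{a,b,d} + a.0) | 0 has moves —a→ s5
  s5 = (0 + 0 + (0 + 0)) | 0 | 0 has moves ·
LTS(Q): 4 reachable states
  t0 = (0 + 0 + (0 + 0)) | (0\{a,b,d} + a.0) | (c.0 + 0 | 0) has moves —a→ t1, —c→ t2
  t1 = (0 + 0 + (0 + 0)) | 0 | (c.0 + 0 | 0) has moves —c→ t3
  t2 = (0 + 0 + (0 + 0)) | (0\{a,b,d} + a.0) | 0 has moves —a→ t3
  t3 = (0 + 0 + (0 + 0)) | 0 | 0 has moves ·
Executing aa from P (initial set {s0}):
  after a @ step 1: {s1, s2}
  after a @ step 2: {s3}
  ✓ P
Executing aa from Q (initial set {t0}):
  after a @ step 1: {t1}
  after a @ step 2: no successor for Q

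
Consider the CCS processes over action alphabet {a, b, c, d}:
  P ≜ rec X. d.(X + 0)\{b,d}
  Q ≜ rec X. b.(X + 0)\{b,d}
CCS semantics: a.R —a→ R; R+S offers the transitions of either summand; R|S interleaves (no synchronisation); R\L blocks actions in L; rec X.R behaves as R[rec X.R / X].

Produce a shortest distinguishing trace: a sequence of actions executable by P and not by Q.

d

Reachable graph of P (2 states):
  u0 = rec X. d.(X + 0)\{b,d} → —d→ u1
  u1 = ((rec X. d.(X + 0)\{b,d}) + 0)\{b,d} → ·
Reachable graph of Q (2 states):
  v0 = rec X. b.(X + 0)\{b,d} → —b→ v1
  v1 = ((rec X. b.(X + 0)\{b,d}) + 0)\{b,d} → ·
Run σ = ⟨d⟩ on P: start {u0}
  after d @ step 1: {u1}
  P completes σ.
Run σ = ⟨d⟩ on Q: start {v0}
  after d @ step 1: no successor for Q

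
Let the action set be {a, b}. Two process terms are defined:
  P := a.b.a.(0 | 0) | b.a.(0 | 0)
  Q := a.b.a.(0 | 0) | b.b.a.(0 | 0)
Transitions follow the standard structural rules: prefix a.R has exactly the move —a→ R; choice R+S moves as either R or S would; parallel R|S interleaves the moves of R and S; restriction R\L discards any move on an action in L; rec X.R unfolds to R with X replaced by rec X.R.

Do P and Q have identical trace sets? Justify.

Reachable graph of P (12 states):
  m0 = a.b.a.(0 | 0) | b.a.(0 | 0) | -a-> m1, -b-> m2
  m1 = b.a.(0 | 0) | b.a.(0 | 0) | -b-> m3, -b-> m4
  m2 = a.b.a.(0 | 0) | a.(0 | 0) | -a-> m4, -a-> m5
  m3 = a.(0 | 0) | b.a.(0 | 0) | -a-> m6, -b-> m7
  m4 = b.a.(0 | 0) | a.(0 | 0) | -a-> m8, -b-> m7
  m5 = a.b.a.(0 | 0) | (0 | 0) | -a-> m8
  m6 = 0 | 0 | b.a.(0 | 0) | -b-> m9
  m7 = a.(0 | 0) | a.(0 | 0) | -a-> m10, -a-> m9
  m8 = b.a.(0 | 0) | (0 | 0) | -b-> m10
  m9 = 0 | 0 | a.(0 | 0) | -a-> m11
  m10 = a.(0 | 0) | (0 | 0) | -a-> m11
  m11 = 0 | 0 | (0 | 0) | (no moves)
Reachable graph of Q (16 states):
  n0 = a.b.a.(0 | 0) | b.b.a.(0 | 0) | -a-> n1, -b-> n2
  n1 = b.a.(0 | 0) | b.b.a.(0 | 0) | -b-> n3, -b-> n4
  n2 = a.b.a.(0 | 0) | b.a.(0 | 0) | -a-> n4, -b-> n5
  n3 = a.(0 | 0) | b.b.a.(0 | 0) | -a-> n6, -b-> n7
  n4 = b.a.(0 | 0) | b.a.(0 | 0) | -b-> n7, -b-> n8
  n5 = a.b.a.(0 | 0) | a.(0 | 0) | -a-> n8, -a-> n9
  n6 = 0 | 0 | b.b.a.(0 | 0) | -b-> n10
  n7 = a.(0 | 0) | b.a.(0 | 0) | -a-> n10, -b-> n11
  n8 = b.a.(0 | 0) | a.(0 | 0) | -a-> n12, -b-> n11
  n9 = a.b.a.(0 | 0) | (0 | 0) | -a-> n12
  n10 = 0 | 0 | b.a.(0 | 0) | -b-> n13
  n11 = a.(0 | 0) | a.(0 | 0) | -a-> n13, -a-> n14
  n12 = b.a.(0 | 0) | (0 | 0) | -b-> n14
  n13 = 0 | 0 | a.(0 | 0) | -a-> n15
  n14 = a.(0 | 0) | (0 | 0) | -a-> n15
  n15 = 0 | 0 | (0 | 0) | (no moves)
Executing baa from P (initial set {m0}):
  [1] b ⇒ {m2}
  [2] a ⇒ {m4, m5}
  [3] a ⇒ {m8}
  P completes σ.
Executing baa from Q (initial set {n0}):
  [1] b ⇒ {n2}
  [2] a ⇒ {n4}
  [3] a ⇒ ∅  — Q cannot continue

NO — witness ⟨baa⟩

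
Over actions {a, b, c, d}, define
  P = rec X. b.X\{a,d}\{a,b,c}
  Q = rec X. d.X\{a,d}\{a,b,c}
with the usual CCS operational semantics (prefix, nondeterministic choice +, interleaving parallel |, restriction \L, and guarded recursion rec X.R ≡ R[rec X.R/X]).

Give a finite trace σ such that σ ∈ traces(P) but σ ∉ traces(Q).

b

P's transition system — 2 states:
  p0 = rec X. b.X\{a,d}\{a,b,c} | -b-> p1
  p1 = (rec X. b.X\{a,d}\{a,b,c})\{a,d}\{a,b,c} | deadlocked
Q's transition system — 2 states:
  q0 = rec X. d.X\{a,d}\{a,b,c} | -d-> q1
  q1 = (rec X. d.X\{a,d}\{a,b,c})\{a,d}\{a,b,c} | deadlocked
Trace ⟨b⟩ through P, begin at {p0}:
  after b @ step 1: {p1}
  ✓ P
Trace ⟨b⟩ through Q, begin at {q0}:
  after b @ step 1: ∅  — Q cannot continue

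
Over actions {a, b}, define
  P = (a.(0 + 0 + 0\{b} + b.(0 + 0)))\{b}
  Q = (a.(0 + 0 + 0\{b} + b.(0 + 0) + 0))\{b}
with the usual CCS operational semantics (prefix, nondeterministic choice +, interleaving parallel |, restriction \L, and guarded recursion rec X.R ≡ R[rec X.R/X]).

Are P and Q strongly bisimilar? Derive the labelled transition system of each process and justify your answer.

LTS(P): 2 reachable states
  m0 = (a.(0 + 0 + 0\{b} + b.(0 + 0)))\{b} ⊢ ··a··> m1
  m1 = (0 + 0 + 0\{b} + b.(0 + 0))\{b} ⊢ deadlocked
LTS(Q): 2 reachable states
  n0 = (a.(0 + 0 + 0\{b} + b.(0 + 0) + 0))\{b} ⊢ ··a··> n1
  n1 = (0 + 0 + 0\{b} + b.(0 + 0) + 0)\{b} ⊢ deadlocked
Bisimilarity quotient blocks:
  B0 = {m0, n0}
  B1 = {m1, n1}
m0 ∈ B0, n0 ∈ B0 → same block

bisimilar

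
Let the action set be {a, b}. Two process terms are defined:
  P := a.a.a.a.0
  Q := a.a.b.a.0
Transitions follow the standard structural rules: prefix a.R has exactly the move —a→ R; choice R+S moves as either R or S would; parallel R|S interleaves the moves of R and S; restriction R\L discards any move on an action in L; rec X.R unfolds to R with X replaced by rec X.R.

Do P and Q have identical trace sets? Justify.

traces(P) ≠ traces(Q) — witness ⟨aaa⟩

LTS(P): 5 reachable states
  s0 = a.a.a.a.0 has moves =a=> s1
  s1 = a.a.a.0 has moves =a=> s2
  s2 = a.a.0 has moves =a=> s3
  s3 = a.0 has moves =a=> s4
  s4 = 0 has moves (no moves)
LTS(Q): 5 reachable states
  t0 = a.a.b.a.0 has moves =a=> t1
  t1 = a.b.a.0 has moves =a=> t2
  t2 = b.a.0 has moves =b=> t3
  t3 = a.0 has moves =a=> t4
  t4 = 0 has moves (no moves)
Run σ = ⟨aaa⟩ on P: start {s0}
  after a @ step 1: {s1}
  after a @ step 2: {s2}
  after a @ step 3: {s3}
  — P admits the full trace.
Run σ = ⟨aaa⟩ on Q: start {t0}
  after a @ step 1: {t1}
  after a @ step 2: {t2}
  after a @ step 3: ∅  — Q cannot continue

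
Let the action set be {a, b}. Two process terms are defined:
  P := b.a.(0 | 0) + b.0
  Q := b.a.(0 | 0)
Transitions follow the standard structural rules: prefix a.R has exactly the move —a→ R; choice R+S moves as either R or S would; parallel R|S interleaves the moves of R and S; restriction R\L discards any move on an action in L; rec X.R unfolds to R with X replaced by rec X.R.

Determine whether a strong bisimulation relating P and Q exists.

NO

LTS(P): 4 reachable states
  m0 = b.a.(0 | 0) + b.0 has moves -b-> m1, -b-> m2
  m1 = 0 has moves deadlocked
  m2 = a.(0 | 0) has moves -a-> m3
  m3 = 0 | 0 has moves deadlocked
LTS(Q): 3 reachable states
  n0 = b.a.(0 | 0) has moves -b-> n1
  n1 = a.(0 | 0) has moves -a-> n2
  n2 = 0 | 0 has moves deadlocked
Coarsest stable partition (strong bisimilarity classes):
  B0 = {m0}
  B1 = {m1, m3, n2}
  B2 = {m2, n1}
  B3 = {n0}
m0 ∈ B0, n0 ∈ B3 → different blocks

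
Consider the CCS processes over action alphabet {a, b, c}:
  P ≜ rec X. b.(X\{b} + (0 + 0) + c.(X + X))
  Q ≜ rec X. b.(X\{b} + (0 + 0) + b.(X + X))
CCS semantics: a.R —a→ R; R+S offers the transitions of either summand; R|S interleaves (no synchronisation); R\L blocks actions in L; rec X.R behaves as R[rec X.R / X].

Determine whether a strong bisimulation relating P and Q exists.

LTS(P): 3 reachable states
  u0 = rec X. b.(X\{b} + (0 + 0) + c.(X + X)) → -b-> u1
  u1 = (rec X. b.(X\{b} + (0 + 0) + c.(X + X)))\{b} + (0 + 0) + c.((rec X. b.(X\{b} + (0 + 0) + c.(X + X))) + (rec X. b.(X\{b} + (0 + 0) + c.(X + X)))) → -c-> u2
  u2 = (rec X. b.(X\{b} + (0 + 0) + c.(X + X))) + (rec X. b.(X\{b} + (0 + 0) + c.(X + X))) → -b-> u1
LTS(Q): 3 reachable states
  v0 = rec X. b.(X\{b} + (0 + 0) + b.(X + X)) → -b-> v1
  v1 = (rec X. b.(X\{b} + (0 + 0) + b.(X + X)))\{b} + (0 + 0) + b.((rec X. b.(X\{b} + (0 + 0) + b.(X + X))) + (rec X. b.(X\{b} + (0 + 0) + b.(X + X)))) → -b-> v2
  v2 = (rec X. b.(X\{b} + (0 + 0) + b.(X + X))) + (rec X. b.(X\{b} + (0 + 0) + b.(X + X))) → -b-> v1
Bisimilarity quotient blocks:
  B0 = {u0, u2}
  B1 = {u1}
  B2 = {v0, v1, v2}
u0 ∈ B0, v0 ∈ B2 → different blocks

NO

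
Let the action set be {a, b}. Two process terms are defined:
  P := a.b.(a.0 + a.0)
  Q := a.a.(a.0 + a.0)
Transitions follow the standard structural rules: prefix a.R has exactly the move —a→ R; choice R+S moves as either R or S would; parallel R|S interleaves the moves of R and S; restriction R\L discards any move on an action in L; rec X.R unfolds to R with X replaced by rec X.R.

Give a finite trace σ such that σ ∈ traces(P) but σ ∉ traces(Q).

ab

Reachable graph of P (4 states):
  u0 = a.b.(a.0 + a.0) has moves =a=> u1
  u1 = b.(a.0 + a.0) has moves =b=> u2
  u2 = a.0 + a.0 has moves =a=> u3
  u3 = 0 has moves (no moves)
Reachable graph of Q (4 states):
  v0 = a.a.(a.0 + a.0) has moves =a=> v1
  v1 = a.(a.0 + a.0) has moves =a=> v2
  v2 = a.0 + a.0 has moves =a=> v3
  v3 = 0 has moves (no moves)
Executing ab from P (initial set {u0}):
  after a @ step 1: {u1}
  after b @ step 2: {u2}
  ✓ P
Executing ab from Q (initial set {v0}):
  after a @ step 1: {v1}
  after b @ step 2: no successor for Q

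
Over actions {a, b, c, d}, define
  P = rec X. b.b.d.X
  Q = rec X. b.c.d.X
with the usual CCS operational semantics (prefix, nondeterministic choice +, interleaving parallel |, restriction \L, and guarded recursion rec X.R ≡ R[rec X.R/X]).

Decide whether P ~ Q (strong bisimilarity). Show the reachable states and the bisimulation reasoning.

LTS(P): 3 reachable states
  m0 = rec X. b.b.d.X ⊢ -b-> m1
  m1 = b.d.(rec X. b.b.d.X) ⊢ -b-> m2
  m2 = d.(rec X. b.b.d.X) ⊢ -d-> m0
LTS(Q): 3 reachable states
  n0 = rec X. b.c.d.X ⊢ -b-> n1
  n1 = c.d.(rec X. b.c.d.X) ⊢ -c-> n2
  n2 = d.(rec X. b.c.d.X) ⊢ -d-> n0
Coarsest stable partition (strong bisimilarity classes):
  B0 = {m0}
  B1 = {m1}
  B2 = {m2}
  B3 = {n0}
  B4 = {n1}
  B5 = {n2}
m0 ∈ B0, n0 ∈ B3 → different blocks

P ≁ Q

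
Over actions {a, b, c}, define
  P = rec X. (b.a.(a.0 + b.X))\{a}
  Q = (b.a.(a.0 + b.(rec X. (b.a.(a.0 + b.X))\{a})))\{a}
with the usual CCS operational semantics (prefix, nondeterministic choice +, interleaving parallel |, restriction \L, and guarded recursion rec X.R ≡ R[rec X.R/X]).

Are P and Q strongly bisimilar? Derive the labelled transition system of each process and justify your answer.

LTS(P): 2 reachable states
  s0 = rec X. (b.a.(a.0 + b.X))\{a} :: -b-> s1
  s1 = (a.(a.0 + b.(rec X. (b.a.(a.0 + b.X))\{a})))\{a} :: ·
LTS(Q): 2 reachable states
  t0 = (b.a.(a.0 + b.(rec X. (b.a.(a.0 + b.X))\{a})))\{a} :: -b-> t1
  t1 = (a.(a.0 + b.(rec X. (b.a.(a.0 + b.X))\{a})))\{a} :: ·
Coarsest stable partition (strong bisimilarity classes):
  B0 = {s0, t0}
  B1 = {s1, t1}
s0 ∈ B0, t0 ∈ B0 → same block

P ~ Q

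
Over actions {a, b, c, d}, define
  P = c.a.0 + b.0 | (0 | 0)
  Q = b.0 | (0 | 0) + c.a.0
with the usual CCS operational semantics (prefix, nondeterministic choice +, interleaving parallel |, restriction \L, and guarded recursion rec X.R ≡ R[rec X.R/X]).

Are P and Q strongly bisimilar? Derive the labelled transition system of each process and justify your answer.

bisimilar

LTS(P): 4 reachable states
  m0 = c.a.0 + b.0 | (0 | 0) → —b→ m1, —c→ m2
  m1 = 0 | (0 | 0) → deadlocked
  m2 = a.0 → —a→ m3
  m3 = 0 → deadlocked
LTS(Q): 4 reachable states
  n0 = b.0 | (0 | 0) + c.a.0 → —b→ n1, —c→ n2
  n1 = 0 | (0 | 0) → deadlocked
  n2 = a.0 → —a→ n3
  n3 = 0 → deadlocked
Coarsest stable partition (strong bisimilarity classes):
  B0 = {m0, n0}
  B1 = {m1, m3, n1, n3}
  B2 = {m2, n2}
m0 ∈ B0, n0 ∈ B0 → same block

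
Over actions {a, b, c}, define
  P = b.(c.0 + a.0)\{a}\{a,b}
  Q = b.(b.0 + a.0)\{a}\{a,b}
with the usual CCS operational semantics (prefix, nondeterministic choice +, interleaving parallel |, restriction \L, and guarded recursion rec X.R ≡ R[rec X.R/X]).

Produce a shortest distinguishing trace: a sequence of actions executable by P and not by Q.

P's transition system — 3 states:
  u0 = b.(c.0 + a.0)\{a}\{a,b} | ··b··> u1
  u1 = (c.0 + a.0)\{a}\{a,b} | ··c··> u2
  u2 = 0\{a}\{a,b} | stopped
Q's transition system — 2 states:
  v0 = b.(b.0 + a.0)\{a}\{a,b} | ··b··> v1
  v1 = (b.0 + a.0)\{a}\{a,b} | stopped
Run σ = ⟨bc⟩ on P: start {u0}
  after b @ step 1: {u1}
  after c @ step 2: {u2}
  ✓ P
Run σ = ⟨bc⟩ on Q: start {v0}
  after b @ step 1: {v1}
  after c @ step 2: ∅ (Q stuck)

bc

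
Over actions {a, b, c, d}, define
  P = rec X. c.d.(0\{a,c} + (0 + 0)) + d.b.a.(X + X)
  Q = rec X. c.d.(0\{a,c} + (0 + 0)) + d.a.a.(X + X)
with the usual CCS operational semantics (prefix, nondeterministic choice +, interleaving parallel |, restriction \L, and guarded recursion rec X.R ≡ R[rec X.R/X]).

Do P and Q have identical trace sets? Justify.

P's transition system — 6 states:
  m0 = rec X. c.d.(0\{a,c} + (0 + 0)) + d.b.a.(X + X) ⊢ =c=> m1, =d=> m2
  m1 = d.(0\{a,c} + (0 + 0)) ⊢ =d=> m3
  m2 = b.a.((rec X. c.d.(0\{a,c} + (0 + 0)) + d.b.a.(X + X)) + (rec X. c.d.(0\{a,c} + (0 + 0)) + d.b.a.(X + X))) ⊢ =b=> m4
  m3 = 0\{a,c} + (0 + 0) ⊢ deadlocked
  m4 = a.((rec X. c.d.(0\{a,c} + (0 + 0)) + d.b.a.(X + X)) + (rec X. c.d.(0\{a,c} + (0 + 0)) + d.b.a.(X + X))) ⊢ =a=> m5
  m5 = (rec X. c.d.(0\{a,c} + (0 + 0)) + d.b.a.(X + X)) + (rec X. c.d.(0\{a,c} + (0 + 0)) + d.b.a.(X + X)) ⊢ =c=> m1, =d=> m2
Q's transition system — 6 states:
  n0 = rec X. c.d.(0\{a,c} + (0 + 0)) + d.a.a.(X + X) ⊢ =c=> n1, =d=> n2
  n1 = d.(0\{a,c} + (0 + 0)) ⊢ =d=> n3
  n2 = a.a.((rec X. c.d.(0\{a,c} + (0 + 0)) + d.a.a.(X + X)) + (rec X. c.d.(0\{a,c} + (0 + 0)) + d.a.a.(X + X))) ⊢ =a=> n4
  n3 = 0\{a,c} + (0 + 0) ⊢ deadlocked
  n4 = a.((rec X. c.d.(0\{a,c} + (0 + 0)) + d.a.a.(X + X)) + (rec X. c.d.(0\{a,c} + (0 + 0)) + d.a.a.(X + X))) ⊢ =a=> n5
  n5 = (rec X. c.d.(0\{a,c} + (0 + 0)) + d.a.a.(X + X)) + (rec X. c.d.(0\{a,c} + (0 + 0)) + d.a.a.(X + X)) ⊢ =c=> n1, =d=> n2
Executing db from P (initial set {m0}):
  [1] d ⇒ {m2}
  [2] b ⇒ {m4}
  — P admits the full trace.
Executing db from Q (initial set {n0}):
  [1] d ⇒ {n2}
  [2] b ⇒ ∅ (Q stuck)

NO — witness ⟨db⟩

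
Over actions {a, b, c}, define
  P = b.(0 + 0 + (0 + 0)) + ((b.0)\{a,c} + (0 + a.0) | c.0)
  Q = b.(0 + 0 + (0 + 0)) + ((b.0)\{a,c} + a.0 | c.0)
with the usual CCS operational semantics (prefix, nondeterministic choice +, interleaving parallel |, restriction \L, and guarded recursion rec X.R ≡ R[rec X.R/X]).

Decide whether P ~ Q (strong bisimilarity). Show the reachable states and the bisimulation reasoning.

bisimilar

LTS(P): 6 reachable states
  u0 = b.(0 + 0 + (0 + 0)) + ((b.0)\{a,c} + (0 + a.0) | c.0) :: —a→ u1, —b→ u2, —b→ u3, —c→ u4
  u1 = 0 | c.0 :: —c→ u5
  u2 = 0 + 0 + (0 + 0) :: stopped
  u3 = 0\{a,c} :: stopped
  u4 = (0 + a.0) | 0 :: —a→ u5
  u5 = 0 | 0 :: stopped
LTS(Q): 6 reachable states
  v0 = b.(0 + 0 + (0 + 0)) + ((b.0)\{a,c} + a.0 | c.0) :: —a→ v1, —b→ v2, —b→ v3, —c→ v4
  v1 = 0 | c.0 :: —c→ v5
  v2 = 0 + 0 + (0 + 0) :: stopped
  v3 = 0\{a,c} :: stopped
  v4 = a.0 | 0 :: —a→ v5
  v5 = 0 | 0 :: stopped
Partition-refinement fixed point:
  B0 = {u0, v0}
  B1 = {u2, u3, u5, v2, v3, v5}
  B2 = {u4, v4}
  B3 = {u1, v1}
u0 ∈ B0, v0 ∈ B0 → same block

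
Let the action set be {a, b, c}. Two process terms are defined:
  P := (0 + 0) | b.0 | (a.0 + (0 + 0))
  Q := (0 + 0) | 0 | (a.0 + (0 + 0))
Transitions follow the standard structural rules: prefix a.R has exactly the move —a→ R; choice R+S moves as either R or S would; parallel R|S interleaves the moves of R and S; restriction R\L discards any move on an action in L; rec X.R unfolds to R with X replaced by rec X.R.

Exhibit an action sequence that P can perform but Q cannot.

b

P's transition system — 4 states:
  u0 = (0 + 0) | b.0 | (a.0 + (0 + 0)) has moves —a→ u1, —b→ u2
  u1 = (0 + 0) | b.0 | 0 has moves —b→ u3
  u2 = (0 + 0) | 0 | (a.0 + (0 + 0)) has moves —a→ u3
  u3 = (0 + 0) | 0 | 0 has moves deadlocked
Q's transition system — 2 states:
  v0 = (0 + 0) | 0 | (a.0 + (0 + 0)) has moves —a→ v1
  v1 = (0 + 0) | 0 | 0 has moves deadlocked
Trace ⟨b⟩ through P, begin at {u0}:
  [1] b ⇒ {u2}
  — P admits the full trace.
Trace ⟨b⟩ through Q, begin at {v0}:
  [1] b ⇒ ∅ (Q stuck)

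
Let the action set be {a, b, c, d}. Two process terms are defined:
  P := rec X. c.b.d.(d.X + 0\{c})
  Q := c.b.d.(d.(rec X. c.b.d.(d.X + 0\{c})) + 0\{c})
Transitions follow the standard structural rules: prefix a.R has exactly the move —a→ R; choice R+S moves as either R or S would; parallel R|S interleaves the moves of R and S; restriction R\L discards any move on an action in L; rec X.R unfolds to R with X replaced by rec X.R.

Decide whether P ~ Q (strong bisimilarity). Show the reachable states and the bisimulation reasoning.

P's transition system — 4 states:
  p0 = rec X. c.b.d.(d.X + 0\{c}) ⊢ ··c··> p1
  p1 = b.d.(d.(rec X. c.b.d.(d.X + 0\{c})) + 0\{c}) ⊢ ··b··> p2
  p2 = d.(d.(rec X. c.b.d.(d.X + 0\{c})) + 0\{c}) ⊢ ··d··> p3
  p3 = d.(rec X. c.b.d.(d.X + 0\{c})) + 0\{c} ⊢ ··d··> p0
Q's transition system — 5 states:
  q0 = c.b.d.(d.(rec X. c.b.d.(d.X + 0\{c})) + 0\{c}) ⊢ ··c··> q1
  q1 = b.d.(d.(rec X. c.b.d.(d.X + 0\{c})) + 0\{c}) ⊢ ··b··> q2
  q2 = d.(d.(rec X. c.b.d.(d.X + 0\{c})) + 0\{c}) ⊢ ··d··> q3
  q3 = d.(rec X. c.b.d.(d.X + 0\{c})) + 0\{c} ⊢ ··d··> q4
  q4 = rec X. c.b.d.(d.X + 0\{c}) ⊢ ··c··> q1
Bisimilarity quotient blocks:
  B0 = {p0, q0, q4}
  B1 = {p1, q1}
  B2 = {p2, q2}
  B3 = {p3, q3}
p0 ∈ B0, q0 ∈ B0 → same block

bisimilar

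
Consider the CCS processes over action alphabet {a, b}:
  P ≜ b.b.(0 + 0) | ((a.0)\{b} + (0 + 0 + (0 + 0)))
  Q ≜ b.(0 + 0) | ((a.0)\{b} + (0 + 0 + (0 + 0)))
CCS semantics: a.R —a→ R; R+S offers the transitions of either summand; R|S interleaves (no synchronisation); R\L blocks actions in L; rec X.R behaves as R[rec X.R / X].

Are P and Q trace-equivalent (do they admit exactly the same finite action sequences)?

traces(P) ≠ traces(Q) — witness ⟨bb⟩

P's transition system — 6 states:
  m0 = b.b.(0 + 0) | ((a.0)\{b} + (0 + 0 + (0 + 0))) has moves --a--▸ m1, --b--▸ m2
  m1 = b.b.(0 + 0) | 0\{b} has moves --b--▸ m3
  m2 = b.(0 + 0) | ((a.0)\{b} + (0 + 0 + (0 + 0))) has moves --a--▸ m3, --b--▸ m4
  m3 = b.(0 + 0) | 0\{b} has moves --b--▸ m5
  m4 = (0 + 0) | ((a.0)\{b} + (0 + 0 + (0 + 0))) has moves --a--▸ m5
  m5 = (0 + 0) | 0\{b} has moves deadlocked
Q's transition system — 4 states:
  n0 = b.(0 + 0) | ((a.0)\{b} + (0 + 0 + (0 + 0))) has moves --a--▸ n1, --b--▸ n2
  n1 = b.(0 + 0) | 0\{b} has moves --b--▸ n3
  n2 = (0 + 0) | ((a.0)\{b} + (0 + 0 + (0 + 0))) has moves --a--▸ n3
  n3 = (0 + 0) | 0\{b} has moves deadlocked
Executing bb from P (initial set {m0}):
  after b @ step 1: {m2}
  after b @ step 2: {m4}
  — P admits the full trace.
Executing bb from Q (initial set {n0}):
  after b @ step 1: {n2}
  after b @ step 2: ∅ (Q stuck)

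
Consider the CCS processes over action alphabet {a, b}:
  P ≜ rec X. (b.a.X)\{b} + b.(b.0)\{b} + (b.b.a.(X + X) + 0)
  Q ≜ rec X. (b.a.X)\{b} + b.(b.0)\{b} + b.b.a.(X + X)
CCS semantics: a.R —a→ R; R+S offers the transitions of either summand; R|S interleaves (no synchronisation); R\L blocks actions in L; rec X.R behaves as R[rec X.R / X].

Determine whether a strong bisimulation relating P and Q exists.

P's transition system — 5 states:
  m0 = rec X. (b.a.X)\{b} + b.(b.0)\{b} + (b.b.a.(X + X) + 0) ⊢ —b→ m1, —b→ m2
  m1 = (b.0)\{b} ⊢ ∅
  m2 = b.a.((rec X. (b.a.X)\{b} + b.(b.0)\{b} + (b.b.a.(X + X) + 0)) + (rec X. (b.a.X)\{b} + b.(b.0)\{b} + (b.b.a.(X + X) + 0))) ⊢ —b→ m3
  m3 = a.((rec X. (b.a.X)\{b} + b.(b.0)\{b} + (b.b.a.(X + X) + 0)) + (rec X. (b.a.X)\{b} + b.(b.0)\{b} + (b.b.a.(X + X) + 0))) ⊢ —a→ m4
  m4 = (rec X. (b.a.X)\{b} + b.(b.0)\{b} + (b.b.a.(X + X) + 0)) + (rec X. (b.a.X)\{b} + b.(b.0)\{b} + (b.b.a.(X + X) + 0)) ⊢ —b→ m1, —b→ m2
Q's transition system — 5 states:
  n0 = rec X. (b.a.X)\{b} + b.(b.0)\{b} + b.b.a.(X + X) ⊢ —b→ n1, —b→ n2
  n1 = (b.0)\{b} ⊢ ∅
  n2 = b.a.((rec X. (b.a.X)\{b} + b.(b.0)\{b} + b.b.a.(X + X)) + (rec X. (b.a.X)\{b} + b.(b.0)\{b} + b.b.a.(X + X))) ⊢ —b→ n3
  n3 = a.((rec X. (b.a.X)\{b} + b.(b.0)\{b} + b.b.a.(X + X)) + (rec X. (b.a.X)\{b} + b.(b.0)\{b} + b.b.a.(X + X))) ⊢ —a→ n4
  n4 = (rec X. (b.a.X)\{b} + b.(b.0)\{b} + b.b.a.(X + X)) + (rec X. (b.a.X)\{b} + b.(b.0)\{b} + b.b.a.(X + X)) ⊢ —b→ n1, —b→ n2
Coarsest stable partition (strong bisimilarity classes):
  B0 = {m0, m4, n0, n4}
  B1 = {m2, n2}
  B2 = {m3, n3}
  B3 = {m1, n1}
m0 ∈ B0, n0 ∈ B0 → same block

bisimilar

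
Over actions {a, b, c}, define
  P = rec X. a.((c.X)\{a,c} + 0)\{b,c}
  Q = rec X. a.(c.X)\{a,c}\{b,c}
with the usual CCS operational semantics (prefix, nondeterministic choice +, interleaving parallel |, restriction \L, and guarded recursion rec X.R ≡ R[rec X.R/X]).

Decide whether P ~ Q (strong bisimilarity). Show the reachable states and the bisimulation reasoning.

bisimilar

Reachable graph of P (2 states):
  u0 = rec X. a.((c.X)\{a,c} + 0)\{b,c} has moves --a--▸ u1
  u1 = ((c.(rec X. a.((c.X)\{a,c} + 0)\{b,c}))\{a,c} + 0)\{b,c} has moves (no moves)
Reachable graph of Q (2 states):
  v0 = rec X. a.(c.X)\{a,c}\{b,c} has moves --a--▸ v1
  v1 = (c.(rec X. a.(c.X)\{a,c}\{b,c}))\{a,c}\{b,c} has moves (no moves)
Bisimilarity quotient blocks:
  B0 = {u0, v0}
  B1 = {u1, v1}
u0 ∈ B0, v0 ∈ B0 → same block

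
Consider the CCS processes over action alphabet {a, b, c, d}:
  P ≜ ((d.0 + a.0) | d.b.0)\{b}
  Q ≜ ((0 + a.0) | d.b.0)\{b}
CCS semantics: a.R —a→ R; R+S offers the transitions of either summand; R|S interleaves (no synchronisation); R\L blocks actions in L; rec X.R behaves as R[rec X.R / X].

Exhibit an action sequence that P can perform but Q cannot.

dd

Reachable graph of P (4 states):
  p0 = ((d.0 + a.0) | d.b.0)\{b} | =a=> p1, =d=> p1, =d=> p2
  p1 = (0 | d.b.0)\{b} | =d=> p3
  p2 = ((d.0 + a.0) | b.0)\{b} | =a=> p3, =d=> p3
  p3 = (0 | b.0)\{b} | ∅
Reachable graph of Q (4 states):
  q0 = ((0 + a.0) | d.b.0)\{b} | =a=> q1, =d=> q2
  q1 = (0 | d.b.0)\{b} | =d=> q3
  q2 = ((0 + a.0) | b.0)\{b} | =a=> q3
  q3 = (0 | b.0)\{b} | ∅
Trace ⟨dd⟩ through P, begin at {p0}:
  after d @ step 1: {p1, p2}
  after d @ step 2: {p3}
  — P admits the full trace.
Trace ⟨dd⟩ through Q, begin at {q0}:
  after d @ step 1: {q2}
  after d @ step 2: ∅ (Q stuck)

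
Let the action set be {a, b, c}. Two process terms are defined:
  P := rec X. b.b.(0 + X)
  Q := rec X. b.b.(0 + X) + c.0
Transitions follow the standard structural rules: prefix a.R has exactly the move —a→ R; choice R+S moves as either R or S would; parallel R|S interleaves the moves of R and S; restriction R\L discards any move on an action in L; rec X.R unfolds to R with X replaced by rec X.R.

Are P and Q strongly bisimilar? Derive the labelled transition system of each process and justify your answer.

not bisimilar

P's transition system — 3 states:
  p0 = rec X. b.b.(0 + X) ⊢ —b→ p1
  p1 = b.(0 + (rec X. b.b.(0 + X))) ⊢ —b→ p2
  p2 = 0 + (rec X. b.b.(0 + X)) ⊢ —b→ p1
Q's transition system — 4 states:
  q0 = rec X. b.b.(0 + X) + c.0 ⊢ —b→ q1, —c→ q2
  q1 = b.(0 + (rec X. b.b.(0 + X) + c.0)) ⊢ —b→ q3
  q2 = 0 ⊢ stopped
  q3 = 0 + (rec X. b.b.(0 + X) + c.0) ⊢ —b→ q1, —c→ q2
Bisimilarity quotient blocks:
  B0 = {p0, p1, p2}
  B1 = {q0, q3}
  B2 = {q2}
  B3 = {q1}
p0 ∈ B0, q0 ∈ B1 → different blocks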